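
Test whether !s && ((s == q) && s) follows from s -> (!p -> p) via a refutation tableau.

No

Initial set: {(s -> (!p -> p)); !(!s && ((s == q) && s))}.
(s -> (!p -> p)): β-rule — branch into !s  //  (!p -> p).
  branch 1 (add !s):
    !(!s && ((s == q) && s)): β-rule — branch into !!s  //  !((s == q) && s).
      branch 1.1 (add !!s):
        × closes — contains both s and !s.
      branch 1.2 (add !((s == q) && s)):
        !((s == q) && s): β-rule — branch into !(s == q)  //  !s.
          branch 1.2.1 (add !(s == q)):
            !(s == q): β-rule — branch into s, !q  //  !s, q.
              branch 1.2.1.1 (add s, !q):
                × closes — contains both s and !s.
              branch 1.2.1.2 (add !s, q):
                ○ open, literals {q=true, s=false}.
          branch 1.2.2 (add !s):
            ○ open, literals {s=false}.
  branch 2 (add (!p -> p)):
    !(!s && ((s == q) && s)): β-rule — branch into !!s  //  !((s == q) && s).
      branch 2.1 (add !!s):
        (!p -> p): β-rule — branch into !!p  //  p.
          branch 2.1.1 (add !!p):
            ○ open, literals {p=true, s=true}.
          branch 2.1.2 (add p):
            ○ open, literals {p=true, s=true}.
      branch 2.2 (add !((s == q) && s)):
        (!p -> p): β-rule — branch into !!p  //  p.
          branch 2.2.1 (add !!p):
            !((s == q) && s): β-rule — branch into !(s == q)  //  !s.
              branch 2.2.1.1 (add !(s == q)):
                !(s == q): β-rule — branch into s, !q  //  !s, q.
                  branch 2.2.1.1.1 (add s, !q):
                    ○ open, literals {p=true, q=false, s=true}.
                  branch 2.2.1.1.2 (add !s, q):
                    ○ open, literals {p=true, q=true, s=false}.
              branch 2.2.1.2 (add !s):
                ○ open, literals {p=true, s=false}.
          branch 2.2.2 (add p):
            !((s == q) && s): β-rule — branch into !(s == q)  //  !s.
              branch 2.2.2.1 (add !(s == q)):
                !(s == q): β-rule — branch into s, !q  //  !s, q.
                  branch 2.2.2.1.1 (add s, !q):
                    ○ open, literals {p=true, q=false, s=true}.
                  branch 2.2.2.1.2 (add !s, q):
                    ○ open, literals {p=true, q=true, s=false}.
              branch 2.2.2.2 (add !s):
                ○ open, literals {p=true, s=false}.
2 branches closed, 10 open.
An open branch gives a countermodel: q=true, s=false (unmentioned atoms arbitrary); the premises hold there but the conclusion fails.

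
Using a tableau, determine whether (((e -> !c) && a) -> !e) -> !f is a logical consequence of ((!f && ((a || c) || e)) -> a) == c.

No

Initial set: {T (((!f && ((a || c) || e)) -> a) == c); F ((((e -> !c) && a) -> !e) -> !f)}.
F ((((e -> !c) && a) -> !e) -> !f): α-rule — add T (((e -> !c) && a) -> !e), F !f.
T (((!f && ((a || c) || e)) -> a) == c): β-rule — branch into T ((!f && ((a || c) || e)) -> a), T c  //  F ((!f && ((a || c) || e)) -> a), F c.
  branch 1 (add T ((!f && ((a || c) || e)) -> a), T c):
    T (((e -> !c) && a) -> !e): β-rule — branch into F ((e -> !c) && a)  //  T !e.
      branch 1.1 (add F ((e -> !c) && a)):
        T ((!f && ((a || c) || e)) -> a): β-rule — branch into F (!f && ((a || c) || e))  //  T a.
          branch 1.1.1 (add F (!f && ((a || c) || e))):
            F ((e -> !c) && a): β-rule — branch into F (e -> !c)  //  F a.
              branch 1.1.1.1 (add F (e -> !c)):
                F (e -> !c): α-rule — add T e, F !c.
                F (!f && ((a || c) || e)): β-rule — branch into F !f  //  F ((a || c) || e).
                  branch 1.1.1.1.1 (add F !f):
                    ○ open, literals {c=true, e=true, f=true}.
                  branch 1.1.1.1.2 (add F ((a || c) || e)):
                    F ((a || c) || e): α-rule — add F (a || c), F e.
                    × closes — contains both e and !e.
              branch 1.1.1.2 (add F a):
                F (!f && ((a || c) || e)): β-rule — branch into F !f  //  F ((a || c) || e).
                  branch 1.1.1.2.1 (add F !f):
                    ○ open, literals {a=false, c=true, f=true}.
                  branch 1.1.1.2.2 (add F ((a || c) || e)):
                    F ((a || c) || e): α-rule — add F (a || c), F e.
                    F (a || c): α-rule — add F a, F c.
                    × closes — contains both c and !c.
          branch 1.1.2 (add T a):
            F ((e -> !c) && a): β-rule — branch into F (e -> !c)  //  F a.
              branch 1.1.2.1 (add F (e -> !c)):
                F (e -> !c): α-rule — add T e, F !c.
                ○ open, literals {a=true, c=true, e=true, f=true}.
              branch 1.1.2.2 (add F a):
                × closes — contains both a and !a.
      branch 1.2 (add T !e):
        T ((!f && ((a || c) || e)) -> a): β-rule — branch into F (!f && ((a || c) || e))  //  T a.
          branch 1.2.1 (add F (!f && ((a || c) || e))):
            F (!f && ((a || c) || e)): β-rule — branch into F !f  //  F ((a || c) || e).
              branch 1.2.1.1 (add F !f):
                ○ open, literals {c=true, e=false, f=true}.
              branch 1.2.1.2 (add F ((a || c) || e)):
                F ((a || c) || e): α-rule — add F (a || c), F e.
                F (a || c): α-rule — add F a, F c.
                × closes — contains both c and !c.
          branch 1.2.2 (add T a):
            ○ open, literals {a=true, c=true, e=false, f=true}.
  branch 2 (add F ((!f && ((a || c) || e)) -> a), F c):
    F ((!f && ((a || c) || e)) -> a): α-rule — add T (!f && ((a || c) || e)), F a.
    T (!f && ((a || c) || e)): α-rule — add T !f, T ((a || c) || e).
    × closes — contains both f and !f.
5 branches closed, 5 open.
An open branch gives a countermodel: c=true, e=true, f=true (unmentioned atoms arbitrary); the premises hold there but the conclusion fails.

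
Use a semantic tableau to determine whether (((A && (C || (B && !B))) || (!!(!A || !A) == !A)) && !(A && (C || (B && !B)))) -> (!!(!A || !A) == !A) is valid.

Assume the negation and expand:
Initial set: {F ((((A && (C || (B && !B))) || (!!(!A || !A) == !A)) && !(A && (C || (B && !B)))) -> (!!(!A || !A) == !A))}.
F ((((A && (C || (B && !B))) || (!!(!A || !A) == !A)) && !(A && (C || (B && !B)))) -> (!!(!A || !A) == !A)): α-rule — add T (((A && (C || (B && !B))) || (!!(!A || !A) == !A)) && !(A && (C || (B && !B)))), F (!!(!A || !A) == !A).
T (((A && (C || (B && !B))) || (!!(!A || !A) == !A)) && !(A && (C || (B && !B)))): α-rule — add T ((A && (C || (B && !B))) || (!!(!A || !A) == !A)), T !(A && (C || (B && !B))).
F (!!(!A || !A) == !A): β-rule — branch into T !!(!A || !A), F !A  //  F !!(!A || !A), T !A.
  branch 1 (add T !!(!A || !A), F !A):
    T !!(!A || !A): drop double negation, giving T (!A || !A).
    T ((A && (C || (B && !B))) || (!!(!A || !A) == !A)): β-rule — branch into T (A && (C || (B && !B)))  //  T (!!(!A || !A) == !A).
      branch 1.1 (add T (A && (C || (B && !B)))):
        T (A && (C || (B && !B))): α-rule — add T A, T (C || (B && !B)).
        T !(A && (C || (B && !B))): β-rule — branch into F A  //  F (C || (B && !B)).
          branch 1.1.1 (add F A):
            × closes — contains both A and !A.
          branch 1.1.2 (add F (C || (B && !B))):
            F (C || (B && !B)): α-rule — add F C, F (B && !B).
            T (!A || !A): β-rule — branch into T !A  //  T !A.
              branch 1.1.2.1 (add T !A):
                × closes — contains both A and !A.
              branch 1.1.2.2 (add T !A):
                × closes — contains both A and !A.
      branch 1.2 (add T (!!(!A || !A) == !A)):
        T !(A && (C || (B && !B))): β-rule — branch into F A  //  F (C || (B && !B)).
          branch 1.2.1 (add F A):
            × closes — contains both A and !A.
          branch 1.2.2 (add F (C || (B && !B))):
            F (C || (B && !B)): α-rule — add F C, F (B && !B).
            T (!A || !A): β-rule — branch into T !A  //  T !A.
              branch 1.2.2.1 (add T !A):
                × closes — contains both A and !A.
              branch 1.2.2.2 (add T !A):
                × closes — contains both A and !A.
  branch 2 (add F !!(!A || !A), T !A):
    F !!(!A || !A): drop double negation, giving F (!A || !A).
    F (!A || !A): α-rule — add F !A, F !A.
    × closes — contains both A and !A.
All 7 branches close.
Every branch closed, so the negation is unsatisfiable and the formula is valid.

Valid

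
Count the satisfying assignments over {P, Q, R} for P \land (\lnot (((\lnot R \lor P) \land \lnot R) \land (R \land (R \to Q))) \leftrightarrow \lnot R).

Initial set: {(P \land (\lnot (((\lnot R \lor P) \land \lnot R) \land (R \land (R \to Q))) \leftrightarrow \lnot R))}.
(P \land (\lnot (((\lnot R \lor P) \land \lnot R) \land (R \land (R \to Q))) \leftrightarrow \lnot R)): α-rule — add P, (\lnot (((\lnot R \lor P) \land \lnot R) \land (R \land (R \to Q))) \leftrightarrow \lnot R).
(\lnot (((\lnot R \lor P) \land \lnot R) \land (R \land (R \to Q))) \leftrightarrow \lnot R): β-rule — branch into \lnot (((\lnot R \lor P) \land \lnot R) \land (R \land (R \to Q))), \lnot R  //  \lnot \lnot (((\lnot R \lor P) \land \lnot R) \land (R \land (R \to Q))), \lnot \lnot R.
  branch 1 (add \lnot (((\lnot R \lor P) \land \lnot R) \land (R \land (R \to Q))), \lnot R):
    \lnot (((\lnot R \lor P) \land \lnot R) \land (R \land (R \to Q))): β-rule — branch into \lnot ((\lnot R \lor P) \land \lnot R)  //  \lnot (R \land (R \to Q)).
      branch 1.1 (add \lnot ((\lnot R \lor P) \land \lnot R)):
        \lnot ((\lnot R \lor P) \land \lnot R): β-rule — branch into \lnot (\lnot R \lor P)  //  \lnot \lnot R.
          branch 1.1.1 (add \lnot (\lnot R \lor P)):
            \lnot (\lnot R \lor P): α-rule — add \lnot \lnot R, \lnot P.
            × closes — contains both R and \lnot R.
          branch 1.1.2 (add \lnot \lnot R):
            × closes — contains both R and \lnot R.
      branch 1.2 (add \lnot (R \land (R \to Q))):
        \lnot (R \land (R \to Q)): β-rule — branch into \lnot R  //  \lnot (R \to Q).
          branch 1.2.1 (add \lnot R):
            ○ open, literals {P=1, R=0}.
          branch 1.2.2 (add \lnot (R \to Q)):
            \lnot (R \to Q): α-rule — add R, \lnot Q.
            × closes — contains both R and \lnot R.
  branch 2 (add \lnot \lnot (((\lnot R \lor P) \land \lnot R) \land (R \land (R \to Q))), \lnot \lnot R):
    \lnot \lnot (((\lnot R \lor P) \land \lnot R) \land (R \land (R \to Q))): α-rule — add ((\lnot R \lor P) \land \lnot R), (R \land (R \to Q)).
    ((\lnot R \lor P) \land \lnot R): α-rule — add (\lnot R \lor P), \lnot R.
    × closes — contains both R and \lnot R.
4 branches closed, 1 open.
Each open branch fixes some atoms; the unmentioned ones are free. Counting distinct full assignments: branch {P=1, R=0} (Q) contributes 2 new. Total: 2.

2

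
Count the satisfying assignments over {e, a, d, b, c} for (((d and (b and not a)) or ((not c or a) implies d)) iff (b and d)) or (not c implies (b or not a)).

30

Initial set: {((((d and (b and not a)) or ((not c or a) implies d)) iff (b and d)) or (not c implies (b or not a)))}.
((((d and (b and not a)) or ((not c or a) implies d)) iff (b and d)) or (not c implies (b or not a))): β-rule — branch into (((d and (b and not a)) or ((not c or a) implies d)) iff (b and d))  //  (not c implies (b or not a)).
  branch 1 (add (((d and (b and not a)) or ((not c or a) implies d)) iff (b and d))):
    (((d and (b and not a)) or ((not c or a) implies d)) iff (b and d)): β-rule — branch into ((d and (b and not a)) or ((not c or a) implies d)), (b and d)  //  not ((d and (b and not a)) or ((not c or a) implies d)), not (b and d).
      branch 1.1 (add ((d and (b and not a)) or ((not c or a) implies d)), (b and d)):
        (b and d): α-rule — add b, d.
        ((d and (b and not a)) or ((not c or a) implies d)): β-rule — branch into (d and (b and not a))  //  ((not c or a) implies d).
          branch 1.1.1 (add (d and (b and not a))):
            (d and (b and not a)): α-rule — add d, (b and not a).
            (b and not a): α-rule — add b, not a.
            ○ open, literals {a=false, b=true, d=true}.
          branch 1.1.2 (add ((not c or a) implies d)):
            ((not c or a) implies d): β-rule — branch into not (not c or a)  //  d.
              branch 1.1.2.1 (add not (not c or a)):
                not (not c or a): α-rule — add not not c, not a.
                ○ open, literals {a=false, b=true, c=true, d=true}.
              branch 1.1.2.2 (add d):
                ○ open, literals {b=true, d=true}.
      branch 1.2 (add not ((d and (b and not a)) or ((not c or a) implies d)), not (b and d)):
        not ((d and (b and not a)) or ((not c or a) implies d)): α-rule — add not (d and (b and not a)), not ((not c or a) implies d).
        not ((not c or a) implies d): α-rule — add (not c or a), not d.
        not (b and d): β-rule — branch into not b  //  not d.
          branch 1.2.1 (add not b):
            not (d and (b and not a)): β-rule — branch into not d  //  not (b and not a).
              branch 1.2.1.1 (add not d):
                (not c or a): β-rule — branch into not c  //  a.
                  branch 1.2.1.1.1 (add not c):
                    ○ open, literals {b=false, c=false, d=false}.
                  branch 1.2.1.1.2 (add a):
                    ○ open, literals {a=true, b=false, d=false}.
              branch 1.2.1.2 (add not (b and not a)):
                (not c or a): β-rule — branch into not c  //  a.
                  branch 1.2.1.2.1 (add not c):
                    not (b and not a): β-rule — branch into not b  //  not not a.
                      branch 1.2.1.2.1.1 (add not b):
                        ○ open, literals {b=false, c=false, d=false}.
                      branch 1.2.1.2.1.2 (add not not a):
                        ○ open, literals {a=true, b=false, c=false, d=false}.
                  branch 1.2.1.2.2 (add a):
                    not (b and not a): β-rule — branch into not b  //  not not a.
                      branch 1.2.1.2.2.1 (add not b):
                        ○ open, literals {a=true, b=false, d=false}.
                      branch 1.2.1.2.2.2 (add not not a):
                        ○ open, literals {a=true, b=false, d=false}.
          branch 1.2.2 (add not d):
            not (d and (b and not a)): β-rule — branch into not d  //  not (b and not a).
              branch 1.2.2.1 (add not d):
                (not c or a): β-rule — branch into not c  //  a.
                  branch 1.2.2.1.1 (add not c):
                    ○ open, literals {c=false, d=false}.
                  branch 1.2.2.1.2 (add a):
                    ○ open, literals {a=true, d=false}.
              branch 1.2.2.2 (add not (b and not a)):
                (not c or a): β-rule — branch into not c  //  a.
                  branch 1.2.2.2.1 (add not c):
                    not (b and not a): β-rule — branch into not b  //  not not a.
                      branch 1.2.2.2.1.1 (add not b):
                        ○ open, literals {b=false, c=false, d=false}.
                      branch 1.2.2.2.1.2 (add not not a):
                        ○ open, literals {a=true, c=false, d=false}.
                  branch 1.2.2.2.2 (add a):
                    not (b and not a): β-rule — branch into not b  //  not not a.
                      branch 1.2.2.2.2.1 (add not b):
                        ○ open, literals {a=true, b=false, d=false}.
                      branch 1.2.2.2.2.2 (add not not a):
                        ○ open, literals {a=true, d=false}.
  branch 2 (add (not c implies (b or not a))):
    (not c implies (b or not a)): β-rule — branch into not not c  //  (b or not a).
      branch 2.1 (add not not c):
        ○ open, literals {c=true}.
      branch 2.2 (add (b or not a)):
        (b or not a): β-rule — branch into b  //  not a.
          branch 2.2.1 (add b):
            ○ open, literals {b=true}.
          branch 2.2.2 (add not a):
            ○ open, literals {a=false}.
0 branches closed, 18 open.
Each open branch fixes some atoms; the unmentioned ones are free. Counting distinct full assignments: branch {a=false, b=true, d=true} (e, c) contributes 4 new; branch {a=false, b=true, c=true, d=true} (e) contributes 0 new; branch {b=true, d=true} (e, a, c) contributes 4 new; branch {b=false, c=false, d=false} (e, a) contributes 4 new; branch {a=true, b=false, d=false} (e, c) contributes 2 new; branch {b=false, c=false, d=false} (e, a) contributes 0 new; branch {a=true, b=false, c=false, d=false} (e) contributes 0 new; branch {a=true, b=false, d=false} (e, c) contributes 0 new; branch {a=true, b=false, d=false} (e, c) contributes 0 new; branch {c=false, d=false} (e, a, b) contributes 4 new; branch {a=true, d=false} (e, b, c) contributes 2 new; branch {b=false, c=false, d=false} (e, a) contributes 0 new; branch {a=true, c=false, d=false} (e, b) contributes 0 new; branch {a=true, b=false, d=false} (e, c) contributes 0 new; branch {a=true, d=false} (e, b, c) contributes 0 new; branch {c=true} (e, a, d, b) contributes 8 new; branch {b=true} (e, a, d, c) contributes 0 new; branch {a=false} (e, d, b, c) contributes 2 new. Total: 30.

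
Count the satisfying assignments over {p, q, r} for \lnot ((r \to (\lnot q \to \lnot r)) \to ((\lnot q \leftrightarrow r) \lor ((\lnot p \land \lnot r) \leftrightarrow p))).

Initial set: {\lnot ((r \to (\lnot q \to \lnot r)) \to ((\lnot q \leftrightarrow r) \lor ((\lnot p \land \lnot r) \leftrightarrow p)))}.
\lnot ((r \to (\lnot q \to \lnot r)) \to ((\lnot q \leftrightarrow r) \lor ((\lnot p \land \lnot r) \leftrightarrow p))): α-rule — add (r \to (\lnot q \to \lnot r)), \lnot ((\lnot q \leftrightarrow r) \lor ((\lnot p \land \lnot r) \leftrightarrow p)).
\lnot ((\lnot q \leftrightarrow r) \lor ((\lnot p \land \lnot r) \leftrightarrow p)): α-rule — add \lnot (\lnot q \leftrightarrow r), \lnot ((\lnot p \land \lnot r) \leftrightarrow p).
(r \to (\lnot q \to \lnot r)): β-rule — branch into \lnot r  //  (\lnot q \to \lnot r).
  branch 1 (add \lnot r):
    \lnot (\lnot q \leftrightarrow r): β-rule — branch into \lnot q, \lnot r  //  \lnot \lnot q, r.
      branch 1.1 (add \lnot q, \lnot r):
        \lnot ((\lnot p \land \lnot r) \leftrightarrow p): β-rule — branch into (\lnot p \land \lnot r), \lnot p  //  \lnot (\lnot p \land \lnot r), p.
          branch 1.1.1 (add (\lnot p \land \lnot r), \lnot p):
            (\lnot p \land \lnot r): α-rule — add \lnot p, \lnot r.
            ○ open, literals {p=0, q=0, r=0}.
          branch 1.1.2 (add \lnot (\lnot p \land \lnot r), p):
            \lnot (\lnot p \land \lnot r): β-rule — branch into \lnot \lnot p  //  \lnot \lnot r.
              branch 1.1.2.1 (add \lnot \lnot p):
                ○ open, literals {p=1, q=0, r=0}.
              branch 1.1.2.2 (add \lnot \lnot r):
                × closes — contains both r and \lnot r.
      branch 1.2 (add \lnot \lnot q, r):
        × closes — contains both r and \lnot r.
  branch 2 (add (\lnot q \to \lnot r)):
    \lnot (\lnot q \leftrightarrow r): β-rule — branch into \lnot q, \lnot r  //  \lnot \lnot q, r.
      branch 2.1 (add \lnot q, \lnot r):
        \lnot ((\lnot p \land \lnot r) \leftrightarrow p): β-rule — branch into (\lnot p \land \lnot r), \lnot p  //  \lnot (\lnot p \land \lnot r), p.
          branch 2.1.1 (add (\lnot p \land \lnot r), \lnot p):
            (\lnot p \land \lnot r): α-rule — add \lnot p, \lnot r.
            (\lnot q \to \lnot r): β-rule — branch into \lnot \lnot q  //  \lnot r.
              branch 2.1.1.1 (add \lnot \lnot q):
                × closes — contains both q and \lnot q.
              branch 2.1.1.2 (add \lnot r):
                ○ open, literals {p=0, q=0, r=0}.
          branch 2.1.2 (add \lnot (\lnot p \land \lnot r), p):
            (\lnot q \to \lnot r): β-rule — branch into \lnot \lnot q  //  \lnot r.
              branch 2.1.2.1 (add \lnot \lnot q):
                × closes — contains both q and \lnot q.
              branch 2.1.2.2 (add \lnot r):
                \lnot (\lnot p \land \lnot r): β-rule — branch into \lnot \lnot p  //  \lnot \lnot r.
                  branch 2.1.2.2.1 (add \lnot \lnot p):
                    ○ open, literals {p=1, q=0, r=0}.
                  branch 2.1.2.2.2 (add \lnot \lnot r):
                    × closes — contains both r and \lnot r.
      branch 2.2 (add \lnot \lnot q, r):
        \lnot ((\lnot p \land \lnot r) \leftrightarrow p): β-rule — branch into (\lnot p \land \lnot r), \lnot p  //  \lnot (\lnot p \land \lnot r), p.
          branch 2.2.1 (add (\lnot p \land \lnot r), \lnot p):
            (\lnot p \land \lnot r): α-rule — add \lnot p, \lnot r.
            × closes — contains both r and \lnot r.
          branch 2.2.2 (add \lnot (\lnot p \land \lnot r), p):
            (\lnot q \to \lnot r): β-rule — branch into \lnot \lnot q  //  \lnot r.
              branch 2.2.2.1 (add \lnot \lnot q):
                \lnot (\lnot p \land \lnot r): β-rule — branch into \lnot \lnot p  //  \lnot \lnot r.
                  branch 2.2.2.1.1 (add \lnot \lnot p):
                    ○ open, literals {p=1, q=1, r=1}.
                  branch 2.2.2.1.2 (add \lnot \lnot r):
                    ○ open, literals {p=1, q=1, r=1}.
              branch 2.2.2.2 (add \lnot r):
                × closes — contains both r and \lnot r.
7 branches closed, 6 open.
Each open branch fixes some atoms; the unmentioned ones are free. Counting distinct full assignments: branch {p=0, q=0, r=0} (none free) contributes 1 new; branch {p=1, q=0, r=0} (none free) contributes 1 new; branch {p=0, q=0, r=0} (none free) contributes 0 new; branch {p=1, q=0, r=0} (none free) contributes 0 new; branch {p=1, q=1, r=1} (none free) contributes 1 new; branch {p=1, q=1, r=1} (none free) contributes 0 new. Total: 3.

3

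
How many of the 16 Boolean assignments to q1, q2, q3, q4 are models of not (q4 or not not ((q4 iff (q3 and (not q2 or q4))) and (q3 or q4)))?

Initial set: {not (q4 or not not ((q4 iff (q3 and (not q2 or q4))) and (q3 or q4)))}.
not (q4 or not not ((q4 iff (q3 and (not q2 or q4))) and (q3 or q4))): α-rule — add not q4, not not not ((q4 iff (q3 and (not q2 or q4))) and (q3 or q4)).
not not not ((q4 iff (q3 and (not q2 or q4))) and (q3 or q4)): drop double negation, giving not ((q4 iff (q3 and (not q2 or q4))) and (q3 or q4)).
not ((q4 iff (q3 and (not q2 or q4))) and (q3 or q4)): β-rule — branch into not (q4 iff (q3 and (not q2 or q4)))  //  not (q3 or q4).
  branch 1 (add not (q4 iff (q3 and (not q2 or q4)))):
    not (q4 iff (q3 and (not q2 or q4))): β-rule — branch into q4, not (q3 and (not q2 or q4))  //  not q4, (q3 and (not q2 or q4)).
      branch 1.1 (add q4, not (q3 and (not q2 or q4))):
        × closes — contains both q4 and not q4.
      branch 1.2 (add not q4, (q3 and (not q2 or q4))):
        (q3 and (not q2 or q4)): α-rule — add q3, (not q2 or q4).
        (not q2 or q4): β-rule — branch into not q2  //  q4.
          branch 1.2.1 (add not q2):
            ○ open, literals {q2=0, q3=1, q4=0}.
          branch 1.2.2 (add q4):
            × closes — contains both q4 and not q4.
  branch 2 (add not (q3 or q4)):
    not (q3 or q4): α-rule — add not q3, not q4.
    ○ open, literals {q3=0, q4=0}.
2 branches closed, 2 open.
Each open branch fixes some atoms; the unmentioned ones are free. Counting distinct full assignments: branch {q2=0, q3=1, q4=0} (q1) contributes 2 new; branch {q3=0, q4=0} (q1, q2) contributes 4 new. Total: 6.

6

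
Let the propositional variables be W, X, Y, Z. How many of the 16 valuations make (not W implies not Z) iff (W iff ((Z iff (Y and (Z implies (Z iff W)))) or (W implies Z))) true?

Initial set: {T ((not W implies not Z) iff (W iff ((Z iff (Y and (Z implies (Z iff W)))) or (W implies Z))))}.
T ((not W implies not Z) iff (W iff ((Z iff (Y and (Z implies (Z iff W)))) or (W implies Z)))): β-rule — branch into T (not W implies not Z), T (W iff ((Z iff (Y and (Z implies (Z iff W)))) or (W implies Z)))  //  F (not W implies not Z), F (W iff ((Z iff (Y and (Z implies (Z iff W)))) or (W implies Z))).
  branch 1 (add T (not W implies not Z), T (W iff ((Z iff (Y and (Z implies (Z iff W)))) or (W implies Z)))):
    T (not W implies not Z): β-rule — branch into F not W  //  T not Z.
      branch 1.1 (add F not W):
        T (W iff ((Z iff (Y and (Z implies (Z iff W)))) or (W implies Z))): β-rule — branch into T W, T ((Z iff (Y and (Z implies (Z iff W)))) or (W implies Z))  //  F W, F ((Z iff (Y and (Z implies (Z iff W)))) or (W implies Z)).
          branch 1.1.1 (add T W, T ((Z iff (Y and (Z implies (Z iff W)))) or (W implies Z))):
            T ((Z iff (Y and (Z implies (Z iff W)))) or (W implies Z)): β-rule — branch into T (Z iff (Y and (Z implies (Z iff W))))  //  T (W implies Z).
              branch 1.1.1.1 (add T (Z iff (Y and (Z implies (Z iff W))))):
                T (Z iff (Y and (Z implies (Z iff W)))): β-rule — branch into T Z, T (Y and (Z implies (Z iff W)))  //  F Z, F (Y and (Z implies (Z iff W))).
                  branch 1.1.1.1.1 (add T Z, T (Y and (Z implies (Z iff W)))):
                    T (Y and (Z implies (Z iff W))): α-rule — add T Y, T (Z implies (Z iff W)).
                    T (Z implies (Z iff W)): β-rule — branch into F Z  //  T (Z iff W).
                      branch 1.1.1.1.1.1 (add F Z):
                        × closes — contains both Z and not Z.
                      branch 1.1.1.1.1.2 (add T (Z iff W)):
                        T (Z iff W): β-rule — branch into T Z, T W  //  F Z, F W.
                          branch 1.1.1.1.1.2.1 (add T Z, T W):
                            ○ open, literals {W=T, Y=T, Z=T}.
                          branch 1.1.1.1.1.2.2 (add F Z, F W):
                            × closes — contains both Z and not Z.
                  branch 1.1.1.1.2 (add F Z, F (Y and (Z implies (Z iff W)))):
                    F (Y and (Z implies (Z iff W))): β-rule — branch into F Y  //  F (Z implies (Z iff W)).
                      branch 1.1.1.1.2.1 (add F Y):
                        ○ open, literals {W=T, Y=F, Z=F}.
                      branch 1.1.1.1.2.2 (add F (Z implies (Z iff W))):
                        F (Z implies (Z iff W)): α-rule — add T Z, F (Z iff W).
                        × closes — contains both Z and not Z.
              branch 1.1.1.2 (add T (W implies Z)):
                T (W implies Z): β-rule — branch into F W  //  T Z.
                  branch 1.1.1.2.1 (add F W):
                    × closes — contains both W and not W.
                  branch 1.1.1.2.2 (add T Z):
                    ○ open, literals {W=T, Z=T}.
          branch 1.1.2 (add F W, F ((Z iff (Y and (Z implies (Z iff W)))) or (W implies Z))):
            × closes — contains both W and not W.
      branch 1.2 (add T not Z):
        T (W iff ((Z iff (Y and (Z implies (Z iff W)))) or (W implies Z))): β-rule — branch into T W, T ((Z iff (Y and (Z implies (Z iff W)))) or (W implies Z))  //  F W, F ((Z iff (Y and (Z implies (Z iff W)))) or (W implies Z)).
          branch 1.2.1 (add T W, T ((Z iff (Y and (Z implies (Z iff W)))) or (W implies Z))):
            T ((Z iff (Y and (Z implies (Z iff W)))) or (W implies Z)): β-rule — branch into T (Z iff (Y and (Z implies (Z iff W))))  //  T (W implies Z).
              branch 1.2.1.1 (add T (Z iff (Y and (Z implies (Z iff W))))):
                T (Z iff (Y and (Z implies (Z iff W)))): β-rule — branch into T Z, T (Y and (Z implies (Z iff W)))  //  F Z, F (Y and (Z implies (Z iff W))).
                  branch 1.2.1.1.1 (add T Z, T (Y and (Z implies (Z iff W)))):
                    × closes — contains both Z and not Z.
                  branch 1.2.1.1.2 (add F Z, F (Y and (Z implies (Z iff W)))):
                    F (Y and (Z implies (Z iff W))): β-rule — branch into F Y  //  F (Z implies (Z iff W)).
                      branch 1.2.1.1.2.1 (add F Y):
                        ○ open, literals {W=T, Y=F, Z=F}.
                      branch 1.2.1.1.2.2 (add F (Z implies (Z iff W))):
                        F (Z implies (Z iff W)): α-rule — add T Z, F (Z iff W).
                        × closes — contains both Z and not Z.
              branch 1.2.1.2 (add T (W implies Z)):
                T (W implies Z): β-rule — branch into F W  //  T Z.
                  branch 1.2.1.2.1 (add F W):
                    × closes — contains both W and not W.
                  branch 1.2.1.2.2 (add T Z):
                    × closes — contains both Z and not Z.
          branch 1.2.2 (add F W, F ((Z iff (Y and (Z implies (Z iff W)))) or (W implies Z))):
            F ((Z iff (Y and (Z implies (Z iff W)))) or (W implies Z)): α-rule — add F (Z iff (Y and (Z implies (Z iff W)))), F (W implies Z).
            F (W implies Z): α-rule — add T W, F Z.
            × closes — contains both W and not W.
  branch 2 (add F (not W implies not Z), F (W iff ((Z iff (Y and (Z implies (Z iff W)))) or (W implies Z)))):
    F (not W implies not Z): α-rule — add T not W, F not Z.
    F (W iff ((Z iff (Y and (Z implies (Z iff W)))) or (W implies Z))): β-rule — branch into T W, F ((Z iff (Y and (Z implies (Z iff W)))) or (W implies Z))  //  F W, T ((Z iff (Y and (Z implies (Z iff W)))) or (W implies Z)).
      branch 2.1 (add T W, F ((Z iff (Y and (Z implies (Z iff W)))) or (W implies Z))):
        × closes — contains both W and not W.
      branch 2.2 (add F W, T ((Z iff (Y and (Z implies (Z iff W)))) or (W implies Z))):
        T ((Z iff (Y and (Z implies (Z iff W)))) or (W implies Z)): β-rule — branch into T (Z iff (Y and (Z implies (Z iff W))))  //  T (W implies Z).
          branch 2.2.1 (add T (Z iff (Y and (Z implies (Z iff W))))):
            T (Z iff (Y and (Z implies (Z iff W)))): β-rule — branch into T Z, T (Y and (Z implies (Z iff W)))  //  F Z, F (Y and (Z implies (Z iff W))).
              branch 2.2.1.1 (add T Z, T (Y and (Z implies (Z iff W)))):
                T (Y and (Z implies (Z iff W))): α-rule — add T Y, T (Z implies (Z iff W)).
                T (Z implies (Z iff W)): β-rule — branch into F Z  //  T (Z iff W).
                  branch 2.2.1.1.1 (add F Z):
                    × closes — contains both Z and not Z.
                  branch 2.2.1.1.2 (add T (Z iff W)):
                    T (Z iff W): β-rule — branch into T Z, T W  //  F Z, F W.
                      branch 2.2.1.1.2.1 (add T Z, T W):
                        × closes — contains both W and not W.
                      branch 2.2.1.1.2.2 (add F Z, F W):
                        × closes — contains both Z and not Z.
              branch 2.2.1.2 (add F Z, F (Y and (Z implies (Z iff W)))):
                × closes — contains both Z and not Z.
          branch 2.2.2 (add T (W implies Z)):
            T (W implies Z): β-rule — branch into F W  //  T Z.
              branch 2.2.2.1 (add F W):
                ○ open, literals {W=F, Z=T}.
              branch 2.2.2.2 (add T Z):
                ○ open, literals {W=F, Z=T}.
15 branches closed, 6 open.
Each open branch fixes some atoms; the unmentioned ones are free. Counting distinct full assignments: branch {W=T, Y=T, Z=T} (X) contributes 2 new; branch {W=T, Y=F, Z=F} (X) contributes 2 new; branch {W=T, Z=T} (X, Y) contributes 2 new; branch {W=T, Y=F, Z=F} (X) contributes 0 new; branch {W=F, Z=T} (X, Y) contributes 4 new; branch {W=F, Z=T} (X, Y) contributes 0 new. Total: 10.

10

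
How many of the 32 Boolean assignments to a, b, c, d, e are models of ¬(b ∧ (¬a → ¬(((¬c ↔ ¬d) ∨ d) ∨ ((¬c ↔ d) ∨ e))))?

24

Initial set: {T ¬(b ∧ (¬a → ¬(((¬c ↔ ¬d) ∨ d) ∨ ((¬c ↔ d) ∨ e))))}.
T ¬(b ∧ (¬a → ¬(((¬c ↔ ¬d) ∨ d) ∨ ((¬c ↔ d) ∨ e)))): β-rule — branch into F b  //  F (¬a → ¬(((¬c ↔ ¬d) ∨ d) ∨ ((¬c ↔ d) ∨ e))).
  branch 1 (add F b):
    ○ open, literals {b=false}.
  branch 2 (add F (¬a → ¬(((¬c ↔ ¬d) ∨ d) ∨ ((¬c ↔ d) ∨ e)))):
    F (¬a → ¬(((¬c ↔ ¬d) ∨ d) ∨ ((¬c ↔ d) ∨ e))): α-rule — add T ¬a, F ¬(((¬c ↔ ¬d) ∨ d) ∨ ((¬c ↔ d) ∨ e)).
    F ¬(((¬c ↔ ¬d) ∨ d) ∨ ((¬c ↔ d) ∨ e)): β-rule — branch into T ((¬c ↔ ¬d) ∨ d)  //  T ((¬c ↔ d) ∨ e).
      branch 2.1 (add T ((¬c ↔ ¬d) ∨ d)):
        T ((¬c ↔ ¬d) ∨ d): β-rule — branch into T (¬c ↔ ¬d)  //  T d.
          branch 2.1.1 (add T (¬c ↔ ¬d)):
            T (¬c ↔ ¬d): β-rule — branch into T ¬c, T ¬d  //  F ¬c, F ¬d.
              branch 2.1.1.1 (add T ¬c, T ¬d):
                ○ open, literals {a=false, c=false, d=false}.
              branch 2.1.1.2 (add F ¬c, F ¬d):
                ○ open, literals {a=false, c=true, d=true}.
          branch 2.1.2 (add T d):
            ○ open, literals {a=false, d=true}.
      branch 2.2 (add T ((¬c ↔ d) ∨ e)):
        T ((¬c ↔ d) ∨ e): β-rule — branch into T (¬c ↔ d)  //  T e.
          branch 2.2.1 (add T (¬c ↔ d)):
            T (¬c ↔ d): β-rule — branch into T ¬c, T d  //  F ¬c, F d.
              branch 2.2.1.1 (add T ¬c, T d):
                ○ open, literals {a=false, c=false, d=true}.
              branch 2.2.1.2 (add F ¬c, F d):
                ○ open, literals {a=false, c=true, d=false}.
          branch 2.2.2 (add T e):
            ○ open, literals {a=false, e=true}.
0 branches closed, 7 open.
Each open branch fixes some atoms; the unmentioned ones are free. Counting distinct full assignments: branch {b=false} (a, c, d, e) contributes 16 new; branch {a=false, c=false, d=false} (b, e) contributes 2 new; branch {a=false, c=true, d=true} (b, e) contributes 2 new; branch {a=false, d=true} (b, c, e) contributes 2 new; branch {a=false, c=false, d=true} (b, e) contributes 0 new; branch {a=false, c=true, d=false} (b, e) contributes 2 new; branch {a=false, e=true} (b, c, d) contributes 0 new. Total: 24.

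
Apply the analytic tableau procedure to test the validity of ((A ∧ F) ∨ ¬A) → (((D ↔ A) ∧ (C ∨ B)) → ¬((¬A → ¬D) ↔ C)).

Assume the negation and expand:
Initial set: {¬(((A ∧ F) ∨ ¬A) → (((D ↔ A) ∧ (C ∨ B)) → ¬((¬A → ¬D) ↔ C)))}.
¬(((A ∧ F) ∨ ¬A) → (((D ↔ A) ∧ (C ∨ B)) → ¬((¬A → ¬D) ↔ C))): α-rule — add ((A ∧ F) ∨ ¬A), ¬(((D ↔ A) ∧ (C ∨ B)) → ¬((¬A → ¬D) ↔ C)).
¬(((D ↔ A) ∧ (C ∨ B)) → ¬((¬A → ¬D) ↔ C)): α-rule — add ((D ↔ A) ∧ (C ∨ B)), ¬¬((¬A → ¬D) ↔ C).
((D ↔ A) ∧ (C ∨ B)): α-rule — add (D ↔ A), (C ∨ B).
((A ∧ F) ∨ ¬A): β-rule — branch into (A ∧ F)  //  ¬A.
  branch 1 (add (A ∧ F)):
    (A ∧ F): α-rule — add A, F.
    ¬¬((¬A → ¬D) ↔ C): β-rule — branch into (¬A → ¬D), C  //  ¬(¬A → ¬D), ¬C.
      branch 1.1 (add (¬A → ¬D), C):
        (D ↔ A): β-rule — branch into D, A  //  ¬D, ¬A.
          branch 1.1.1 (add D, A):
            (C ∨ B): β-rule — branch into C  //  B.
              branch 1.1.1.1 (add C):
                (¬A → ¬D): β-rule — branch into ¬¬A  //  ¬D.
                  branch 1.1.1.1.1 (add ¬¬A):
                    ○ open, literals {A=1, C=1, D=1, F=1}.
                  branch 1.1.1.1.2 (add ¬D):
                    × closes — contains both D and ¬D.
              branch 1.1.1.2 (add B):
                (¬A → ¬D): β-rule — branch into ¬¬A  //  ¬D.
                  branch 1.1.1.2.1 (add ¬¬A):
                    ○ open, literals {A=1, B=1, C=1, D=1, F=1}.
                  branch 1.1.1.2.2 (add ¬D):
                    × closes — contains both D and ¬D.
          branch 1.1.2 (add ¬D, ¬A):
            × closes — contains both A and ¬A.
      branch 1.2 (add ¬(¬A → ¬D), ¬C):
        ¬(¬A → ¬D): α-rule — add ¬A, ¬¬D.
        × closes — contains both A and ¬A.
  branch 2 (add ¬A):
    ¬¬((¬A → ¬D) ↔ C): β-rule — branch into (¬A → ¬D), C  //  ¬(¬A → ¬D), ¬C.
      branch 2.1 (add (¬A → ¬D), C):
        (D ↔ A): β-rule — branch into D, A  //  ¬D, ¬A.
          branch 2.1.1 (add D, A):
            × closes — contains both A and ¬A.
          branch 2.1.2 (add ¬D, ¬A):
            (C ∨ B): β-rule — branch into C  //  B.
              branch 2.1.2.1 (add C):
                (¬A → ¬D): β-rule — branch into ¬¬A  //  ¬D.
                  branch 2.1.2.1.1 (add ¬¬A):
                    × closes — contains both A and ¬A.
                  branch 2.1.2.1.2 (add ¬D):
                    ○ open, literals {A=0, C=1, D=0}.
              branch 2.1.2.2 (add B):
                (¬A → ¬D): β-rule — branch into ¬¬A  //  ¬D.
                  branch 2.1.2.2.1 (add ¬¬A):
                    × closes — contains both A and ¬A.
                  branch 2.1.2.2.2 (add ¬D):
                    ○ open, literals {A=0, B=1, C=1, D=0}.
      branch 2.2 (add ¬(¬A → ¬D), ¬C):
        ¬(¬A → ¬D): α-rule — add ¬A, ¬¬D.
        (D ↔ A): β-rule — branch into D, A  //  ¬D, ¬A.
          branch 2.2.1 (add D, A):
            × closes — contains both A and ¬A.
          branch 2.2.2 (add ¬D, ¬A):
            × closes — contains both D and ¬D.
9 branches closed, 4 open.
An open branch gives a countermodel: A=1, C=1, D=1, F=1 (unmentioned atoms arbitrary); under it the original formula is false.

Not valid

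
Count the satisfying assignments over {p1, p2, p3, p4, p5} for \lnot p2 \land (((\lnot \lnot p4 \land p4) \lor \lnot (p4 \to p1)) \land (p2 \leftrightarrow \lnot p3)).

Initial set: {(\lnot p2 \land (((\lnot \lnot p4 \land p4) \lor \lnot (p4 \to p1)) \land (p2 \leftrightarrow \lnot p3)))}.
(\lnot p2 \land (((\lnot \lnot p4 \land p4) \lor \lnot (p4 \to p1)) \land (p2 \leftrightarrow \lnot p3))): α-rule — add \lnot p2, (((\lnot \lnot p4 \land p4) \lor \lnot (p4 \to p1)) \land (p2 \leftrightarrow \lnot p3)).
(((\lnot \lnot p4 \land p4) \lor \lnot (p4 \to p1)) \land (p2 \leftrightarrow \lnot p3)): α-rule — add ((\lnot \lnot p4 \land p4) \lor \lnot (p4 \to p1)), (p2 \leftrightarrow \lnot p3).
((\lnot \lnot p4 \land p4) \lor \lnot (p4 \to p1)): β-rule — branch into (\lnot \lnot p4 \land p4)  //  \lnot (p4 \to p1).
  branch 1 (add (\lnot \lnot p4 \land p4)):
    (\lnot \lnot p4 \land p4): α-rule — add \lnot \lnot p4, p4.
    \lnot \lnot p4: drop double negation, giving p4.
    (p2 \leftrightarrow \lnot p3): β-rule — branch into p2, \lnot p3  //  \lnot p2, \lnot \lnot p3.
      branch 1.1 (add p2, \lnot p3):
        × closes — contains both p2 and \lnot p2.
      branch 1.2 (add \lnot p2, \lnot \lnot p3):
        ○ open, literals {p2=0, p3=1, p4=1}.
  branch 2 (add \lnot (p4 \to p1)):
    \lnot (p4 \to p1): α-rule — add p4, \lnot p1.
    (p2 \leftrightarrow \lnot p3): β-rule — branch into p2, \lnot p3  //  \lnot p2, \lnot \lnot p3.
      branch 2.1 (add p2, \lnot p3):
        × closes — contains both p2 and \lnot p2.
      branch 2.2 (add \lnot p2, \lnot \lnot p3):
        ○ open, literals {p1=0, p2=0, p3=1, p4=1}.
2 branches closed, 2 open.
Each open branch fixes some atoms; the unmentioned ones are free. Counting distinct full assignments: branch {p2=0, p3=1, p4=1} (p1, p5) contributes 4 new; branch {p1=0, p2=0, p3=1, p4=1} (p5) contributes 0 new. Total: 4.

4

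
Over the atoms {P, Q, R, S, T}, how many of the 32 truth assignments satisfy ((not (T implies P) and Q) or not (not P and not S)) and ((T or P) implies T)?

18

Initial set: {(((not (T implies P) and Q) or not (not P and not S)) and ((T or P) implies T))}.
(((not (T implies P) and Q) or not (not P and not S)) and ((T or P) implies T)): α-rule — add ((not (T implies P) and Q) or not (not P and not S)), ((T or P) implies T).
((not (T implies P) and Q) or not (not P and not S)): β-rule — branch into (not (T implies P) and Q)  //  not (not P and not S).
  branch 1 (add (not (T implies P) and Q)):
    (not (T implies P) and Q): α-rule — add not (T implies P), Q.
    not (T implies P): α-rule — add T, not P.
    ((T or P) implies T): β-rule — branch into not (T or P)  //  T.
      branch 1.1 (add not (T or P)):
        not (T or P): α-rule — add not T, not P.
        × closes — contains both T and not T.
      branch 1.2 (add T):
        ○ open, literals {P=false, Q=true, T=true}.
  branch 2 (add not (not P and not S)):
    ((T or P) implies T): β-rule — branch into not (T or P)  //  T.
      branch 2.1 (add not (T or P)):
        not (T or P): α-rule — add not T, not P.
        not (not P and not S): β-rule — branch into not not P  //  not not S.
          branch 2.1.1 (add not not P):
            × closes — contains both P and not P.
          branch 2.1.2 (add not not S):
            ○ open, literals {P=false, S=true, T=false}.
      branch 2.2 (add T):
        not (not P and not S): β-rule — branch into not not P  //  not not S.
          branch 2.2.1 (add not not P):
            ○ open, literals {P=true, T=true}.
          branch 2.2.2 (add not not S):
            ○ open, literals {S=true, T=true}.
2 branches closed, 4 open.
Each open branch fixes some atoms; the unmentioned ones are free. Counting distinct full assignments: branch {P=false, Q=true, T=true} (R, S) contributes 4 new; branch {P=false, S=true, T=false} (Q, R) contributes 4 new; branch {P=true, T=true} (Q, R, S) contributes 8 new; branch {S=true, T=true} (P, Q, R) contributes 2 new. Total: 18.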